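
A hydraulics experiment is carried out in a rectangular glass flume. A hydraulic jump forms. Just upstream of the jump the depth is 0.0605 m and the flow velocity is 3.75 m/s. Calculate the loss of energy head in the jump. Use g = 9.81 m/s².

ΔE = 0.372 m

Fr₁ = V₁/√(g·y₁) = 3.75/√(9.81×0.0605) = 4.87.
Bélanger equation: y₂/y₁ = ½[√(1 + 8Fr₁²) − 1] = ½[√190.6 − 1] = 6.40.
y₂ = 6.40 × 0.0605 = 0.387 m.
Head loss: ΔE = (y₂ − y₁)³/(4y₁y₂) = (0.387 − 0.0605)³/(4×0.0605×0.387) = 0.0349/0.0937 = 0.372 m.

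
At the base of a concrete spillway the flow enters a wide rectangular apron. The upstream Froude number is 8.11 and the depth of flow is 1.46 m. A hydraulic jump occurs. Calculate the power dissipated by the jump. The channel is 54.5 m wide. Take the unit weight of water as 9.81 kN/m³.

P = 791676 kW

Fr₁ = 8.11 (given).
Conjugate-depth relation: y₂/y₁ = ½[√(1 + 8Fr₁²) − 1] = ½[√527.2 − 1] = 11.0.
y₂ = 11.0 × 1.46 = 16.0 m.
V₁ = Fr₁·√(g·y₁) = 8.11×√(9.81×1.46) = 30.7 m/s; q = V₁·y₁ = 44.8 m²/s. V₂ = q/y₂ = 44.8/16.0 = 2.80 m/s. E₁ = y₁ + V₁²/2g = 49.5 m; E₂ = y₂ + V₂²/2g = 16.4 m. ΔE = E₁ − E₂ = 33.0 m.
Q = q·b = 44.8 × 54.5 = 2442 m³/s. P = γ·Q·ΔE = 9.81 × 2442 × 33.0 = 791676 kW.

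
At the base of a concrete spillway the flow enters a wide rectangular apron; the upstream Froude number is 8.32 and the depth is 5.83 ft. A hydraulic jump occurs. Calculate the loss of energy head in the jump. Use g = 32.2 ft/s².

ΔE = 140 ft

Fr₁ = 8.32 (given).
By Bélanger, y₂/y₁ = ½[√(1 + 8Fr₁²) − 1] = ½[√554.8 − 1] = 11.3.
y₂ = 11.3 × 5.83 = 65.7 ft.
V₁ = Fr₁·√(g·y₁) = 8.32×√(32.2×5.83) = 114 ft/s; q = V₁·y₁ = 665 ft²/s. V₂ = q/y₂ = 665/65.7 = 10.1 ft/s. E₁ = y₁ + V₁²/2g = 208 ft; E₂ = y₂ + V₂²/2g = 67.3 ft. ΔE = E₁ − E₂ = 140 ft.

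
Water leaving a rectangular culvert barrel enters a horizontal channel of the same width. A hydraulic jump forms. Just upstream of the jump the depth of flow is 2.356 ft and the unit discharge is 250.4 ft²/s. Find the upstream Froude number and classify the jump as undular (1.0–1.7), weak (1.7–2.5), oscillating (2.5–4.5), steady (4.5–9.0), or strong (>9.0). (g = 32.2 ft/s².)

Fr₁ = 12.20; strong jump

V₁ = q/y₁ = 250.4/2.356 = 106.3 ft/s. Fr₁ = V₁/√(g·y₁) = 106.3/√(32.2×2.356) = 12.20.
Fr₁ = 12.20 lies in the strong range.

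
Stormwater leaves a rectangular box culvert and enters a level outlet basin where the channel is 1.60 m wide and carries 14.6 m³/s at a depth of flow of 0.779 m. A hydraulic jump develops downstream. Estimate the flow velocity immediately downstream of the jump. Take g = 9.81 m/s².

q = Q/b = 14.6/1.60 = 9.12 m²/s; V₁ = q/y₁ = 11.7 m/s. Fr₁ = V₁/√(g·y₁) = 4.24.
By Bélanger, y₂/y₁ = ½[√(1 + 8Fr₁²) − 1] = ½[√144.6 − 1] = 5.51.
y₂ = 5.51 × 0.779 = 4.29 m.
V₂ = q/y₂ = 9.12/4.29 = 2.12 m/s.

V₂ = 2.12 m/s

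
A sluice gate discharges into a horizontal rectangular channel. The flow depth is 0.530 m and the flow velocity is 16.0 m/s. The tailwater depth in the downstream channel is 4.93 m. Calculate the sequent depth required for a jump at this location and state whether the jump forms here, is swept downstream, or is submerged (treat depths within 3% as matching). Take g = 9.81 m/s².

y₂ = 5.00 m; the jump forms here

Fr₁ = V₁/√(g·y₁) = 16.0/√(9.81×0.530) = 7.02.
By Bélanger, y₂/y₁ = ½[√(1 + 8Fr₁²) − 1] = ½[√394.9 − 1] = 9.44.
y₂ = 9.44 × 0.530 = 5.00 m.
Tailwater y_tw = 4.93 m: y_tw ≈ y₂, so the jump forms here.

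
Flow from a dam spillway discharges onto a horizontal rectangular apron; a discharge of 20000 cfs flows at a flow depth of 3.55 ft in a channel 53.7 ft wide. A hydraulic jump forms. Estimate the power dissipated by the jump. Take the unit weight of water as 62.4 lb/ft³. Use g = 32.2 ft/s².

q = Q/b = 20000/53.7 = 372 ft²/s; V₁ = q/y₁ = 105 ft/s. Fr₁ = V₁/√(g·y₁) = 9.81.
Bélanger equation: y₂/y₁ = ½[√(1 + 8Fr₁²) − 1] = ½[√771.3 − 1] = 13.4.
y₂ = 13.4 × 3.55 = 47.5 ft.
Head loss: ΔE = (y₂ − y₁)³/(4y₁y₂) = (47.5 − 3.55)³/(4×3.55×47.5) = 85015/675 = 126 ft.
P = γ·Q·ΔE/550 = 62.4 × 20000 × 126 / 550 = 285873 hp.

P = 285873 hp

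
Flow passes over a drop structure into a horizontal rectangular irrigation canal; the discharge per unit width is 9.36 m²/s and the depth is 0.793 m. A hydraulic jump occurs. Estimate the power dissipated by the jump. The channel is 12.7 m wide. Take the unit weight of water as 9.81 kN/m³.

V₁ = q/y₁ = 9.36/0.793 = 11.8 m/s. Fr₁ = V₁/√(g·y₁) = 11.8/√(9.81×0.793) = 4.23.
Conjugate-depth relation: y₂/y₁ = ½[√(1 + 8Fr₁²) − 1] = ½[√144.3 − 1] = 5.51.
y₂ = 5.51 × 0.793 = 4.37 m.
Head loss: ΔE = (y₂ − y₁)³/(4y₁y₂) = (4.37 − 0.793)³/(4×0.793×4.37) = 45.6/13.8 = 3.29 m.
Q = q·b = 9.36 × 12.7 = 119 m³/s. P = γ·Q·ΔE = 9.81 × 119 × 3.29 = 3841 kW.

P = 3841 kW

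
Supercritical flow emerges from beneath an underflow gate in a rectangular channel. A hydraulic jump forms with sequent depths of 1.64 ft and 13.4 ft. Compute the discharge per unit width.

q = 72.9 ft²/s

For a rectangular channel the momentum equation gives q² = ½·g·y₁·y₂·(y₁ + y₂) = ½×32.2×1.64×13.4×15.0 = 5321.
q = √5321 = 72.9 ft²/s.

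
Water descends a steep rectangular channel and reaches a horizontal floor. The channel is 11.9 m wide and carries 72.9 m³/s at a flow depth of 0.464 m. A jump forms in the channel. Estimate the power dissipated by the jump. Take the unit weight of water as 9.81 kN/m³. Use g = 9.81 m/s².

q = Q/b = 72.9/11.9 = 6.13 m²/s; V₁ = q/y₁ = 13.2 m/s. Fr₁ = V₁/√(g·y₁) = 6.19.
Sequent-depth ratio: y₂/y₁ = ½[√(1 + 8Fr₁²) − 1] = ½[√307.4 − 1] = 8.27.
y₂ = 8.27 × 0.464 = 3.84 m.
Head loss: ΔE = (y₂ − y₁)³/(4y₁y₂) = (3.84 − 0.464)³/(4×0.464×3.84) = 38.3/7.12 = 5.38 m.
P = γ·Q·ΔE = 9.81 × 72.9 × 5.38 = 3850 kW.

P = 3850 kW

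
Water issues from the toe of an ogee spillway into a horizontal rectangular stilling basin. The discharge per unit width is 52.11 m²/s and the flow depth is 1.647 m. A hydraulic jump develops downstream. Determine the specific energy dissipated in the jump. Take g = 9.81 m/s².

ΔE = 34.69 m

V₁ = q/y₁ = 52.11/1.647 = 31.64 m/s. Fr₁ = V₁/√(g·y₁) = 31.64/√(9.81×1.647) = 7.871.
From the momentum equation for a rectangular channel, y₂/y₁ = ½[√(1 + 8Fr₁²) − 1] = ½[√496.66 − 1] = 10.64.
y₂ = 10.64 × 1.647 = 17.53 m.
Head loss: ΔE = (y₂ − y₁)³/(4y₁y₂) = (17.53 − 1.647)³/(4×1.647×17.53) = 4006/115.5 = 34.69 m.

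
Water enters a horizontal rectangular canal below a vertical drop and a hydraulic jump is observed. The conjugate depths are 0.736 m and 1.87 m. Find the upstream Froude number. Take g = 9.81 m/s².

Fr₁ = 2.12

For a rectangular channel the momentum equation gives q² = ½·g·y₁·y₂·(y₁ + y₂) = ½×9.81×0.736×1.87×2.61 = 17.6.
q = √17.6 = 4.19 m²/s.
V₁ = q/y₁ = 5.70 m/s; Fr₁ = V₁/√(g·y₁) = 2.12.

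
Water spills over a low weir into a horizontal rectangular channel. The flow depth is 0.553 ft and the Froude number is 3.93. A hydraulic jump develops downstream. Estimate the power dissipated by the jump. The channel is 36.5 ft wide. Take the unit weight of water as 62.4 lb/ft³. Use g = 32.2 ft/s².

P = 70.2 hp

Fr₁ = 3.93 (given).
Bélanger equation: y₂/y₁ = ½[√(1 + 8Fr₁²) − 1] = ½[√124.6 − 1] = 5.08.
y₂ = 5.08 × 0.553 = 2.81 ft.
V₁ = Fr₁·√(g·y₁) = 3.93×√(32.2×0.553) = 16.6 ft/s; q = V₁·y₁ = 9.17 ft²/s. V₂ = q/y₂ = 9.17/2.81 = 3.26 ft/s. E₁ = y₁ + V₁²/2g = 4.82 ft; E₂ = y₂ + V₂²/2g = 2.97 ft. ΔE = E₁ − E₂ = 1.85 ft.
Q = q·b = 9.17 × 36.5 = 335 cfs. P = γ·Q·ΔE/550 = 62.4 × 335 × 1.85 / 550 = 70.2 hp.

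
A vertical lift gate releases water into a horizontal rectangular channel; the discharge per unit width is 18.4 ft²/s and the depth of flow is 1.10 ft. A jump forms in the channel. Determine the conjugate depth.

y₂ = 3.86 ft

V₁ = q/y₁ = 18.4/1.10 = 16.7 ft/s. Fr₁ = V₁/√(g·y₁) = 16.7/√(32.2×1.10) = 2.81.
Bélanger equation: y₂/y₁ = ½[√(1 + 8Fr₁²) − 1] = ½[√64.20 − 1] = 3.51.
y₂ = 3.51 × 1.10 = 3.86 ft.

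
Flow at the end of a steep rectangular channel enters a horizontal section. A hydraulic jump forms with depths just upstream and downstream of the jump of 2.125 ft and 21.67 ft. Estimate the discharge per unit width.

q = 132.8 ft²/s

For a rectangular channel the momentum equation gives q² = ½·g·y₁·y₂·(y₁ + y₂) = ½×32.2×2.125×21.67×23.80 = 17641.
q = √17641 = 132.8 ft²/s.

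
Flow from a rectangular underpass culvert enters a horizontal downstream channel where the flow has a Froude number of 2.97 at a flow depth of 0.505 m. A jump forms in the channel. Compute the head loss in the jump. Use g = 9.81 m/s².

ΔE = 0.689 m

Fr₁ = 2.97 (given).
Conjugate-depth relation: y₂/y₁ = ½[√(1 + 8Fr₁²) − 1] = ½[√71.57 − 1] = 3.73.
y₂ = 3.73 × 0.505 = 1.88 m.
Head loss: ΔE = (y₂ − y₁)³/(4y₁y₂) = (1.88 − 0.505)³/(4×0.505×1.88) = 2.62/3.80 = 0.689 m.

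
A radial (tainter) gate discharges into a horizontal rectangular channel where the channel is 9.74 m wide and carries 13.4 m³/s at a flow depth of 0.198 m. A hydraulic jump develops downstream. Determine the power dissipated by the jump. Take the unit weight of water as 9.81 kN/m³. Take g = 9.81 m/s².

q = Q/b = 13.4/9.74 = 1.38 m²/s; V₁ = q/y₁ = 6.95 m/s. Fr₁ = V₁/√(g·y₁) = 4.99.
By Bélanger, y₂/y₁ = ½[√(1 + 8Fr₁²) − 1] = ½[√199.8 − 1] = 6.57.
y₂ = 6.57 × 0.198 = 1.30 m.
Head loss: ΔE = (y₂ − y₁)³/(4y₁y₂) = (1.30 − 0.198)³/(4×0.198×1.30) = 1.34/1.03 = 1.30 m.
P = γ·Q·ΔE = 9.81 × 13.4 × 1.30 = 171 kW.

P = 171 kW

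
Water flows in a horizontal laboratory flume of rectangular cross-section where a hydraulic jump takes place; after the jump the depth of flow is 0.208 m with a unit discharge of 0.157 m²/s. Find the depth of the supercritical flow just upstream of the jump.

V₂ = q/y₂ = 0.157/0.208 = 0.755 m/s; Fr₂ = V₂/√(g·y₂) = 0.528.
From the momentum equation (using Fr₂), y₁/y₂ = ½[√(1 + 8Fr₂²) − 1] = ½[√3.234 − 1] = 0.399.
y₁ = 0.399 × 0.208 = 0.0830 m.

y₁ = 0.0830 m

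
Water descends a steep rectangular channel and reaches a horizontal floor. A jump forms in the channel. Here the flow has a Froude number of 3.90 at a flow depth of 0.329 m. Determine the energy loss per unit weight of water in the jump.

ΔE = 1.07 m

Fr₁ = 3.90 (given).
By Bélanger, y₂/y₁ = ½[√(1 + 8Fr₁²) − 1] = ½[√122.7 − 1] = 5.04.
y₂ = 5.04 × 0.329 = 1.66 m.
Head loss: ΔE = (y₂ − y₁)³/(4y₁y₂) = (1.66 − 0.329)³/(4×0.329×1.66) = 2.34/2.18 = 1.07 m.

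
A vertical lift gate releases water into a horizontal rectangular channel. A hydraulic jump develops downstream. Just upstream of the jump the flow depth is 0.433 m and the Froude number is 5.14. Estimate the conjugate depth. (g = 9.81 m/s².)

y₂ = 2.94 m

Fr₁ = 5.14 (given).
From the momentum equation for a rectangular channel, y₂/y₁ = ½[√(1 + 8Fr₁²) − 1] = ½[√212.4 − 1] = 6.79.
y₂ = 6.79 × 0.433 = 2.94 m.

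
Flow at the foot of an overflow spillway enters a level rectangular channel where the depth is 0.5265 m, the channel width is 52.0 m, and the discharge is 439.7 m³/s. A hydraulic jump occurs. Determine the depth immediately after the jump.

y₂ = 5.005 m

q = Q/b = 439.7/52.0 = 8.456 m²/s; V₁ = q/y₁ = 16.06 m/s. Fr₁ = V₁/√(g·y₁) = 7.067.
By Bélanger, y₂/y₁ = ½[√(1 + 8Fr₁²) − 1] = ½[√400.51 − 1] = 9.506.
y₂ = 9.506 × 0.5265 = 5.005 m.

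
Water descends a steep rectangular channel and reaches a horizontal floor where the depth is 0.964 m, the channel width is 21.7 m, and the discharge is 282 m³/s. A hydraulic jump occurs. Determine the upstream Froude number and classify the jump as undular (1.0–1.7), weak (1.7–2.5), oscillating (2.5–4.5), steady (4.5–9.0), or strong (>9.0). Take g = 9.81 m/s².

q = Q/b = 282/21.7 = 13.0 m²/s; V₁ = q/y₁ = 13.5 m/s. Fr₁ = V₁/√(g·y₁) = 4.38.
Fr₁ = 4.38 lies in the oscillating range.

Fr₁ = 4.38; oscillating jump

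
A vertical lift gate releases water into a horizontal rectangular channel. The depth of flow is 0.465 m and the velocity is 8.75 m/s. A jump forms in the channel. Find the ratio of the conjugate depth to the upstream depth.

Fr₁ = V₁/√(g·y₁) = 8.75/√(9.81×0.465) = 4.10.
By Bélanger, y₂/y₁ = ½[√(1 + 8Fr₁²) − 1] = ½[√135.3 − 1] = 5.32.

y₂/y₁ = 5.32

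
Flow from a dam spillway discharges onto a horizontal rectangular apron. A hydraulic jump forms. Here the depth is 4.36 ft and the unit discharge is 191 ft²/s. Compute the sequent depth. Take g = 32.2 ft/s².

V₁ = q/y₁ = 191/4.36 = 43.8 ft/s. Fr₁ = V₁/√(g·y₁) = 43.8/√(32.2×4.36) = 3.70.
Conjugate-depth relation: y₂/y₁ = ½[√(1 + 8Fr₁²) − 1] = ½[√110.4 − 1] = 4.75.
y₂ = 4.75 × 4.36 = 20.7 ft.

y₂ = 20.7 ft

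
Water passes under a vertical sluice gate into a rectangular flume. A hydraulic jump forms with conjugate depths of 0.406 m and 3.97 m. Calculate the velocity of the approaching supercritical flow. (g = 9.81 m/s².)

For a rectangular channel the momentum equation gives q² = ½·g·y₁·y₂·(y₁ + y₂) = ½×9.81×0.406×3.97×4.38 = 34.6.
q = √34.6 = 5.88 m²/s.
V₁ = q/y₁ = 5.88/0.406 = 14.5 m/s.

V₁ = 14.5 m/s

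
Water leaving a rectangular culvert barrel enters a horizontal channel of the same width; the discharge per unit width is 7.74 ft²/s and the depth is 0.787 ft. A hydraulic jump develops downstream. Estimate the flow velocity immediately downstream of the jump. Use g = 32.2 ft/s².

V₁ = q/y₁ = 7.74/0.787 = 9.83 ft/s. Fr₁ = V₁/√(g·y₁) = 9.83/√(32.2×0.787) = 1.95.
Bélanger equation: y₂/y₁ = ½[√(1 + 8Fr₁²) − 1] = ½[√31.53 − 1] = 2.31.
y₂ = 2.31 × 0.787 = 1.82 ft.
V₂ = q/y₂ = 7.74/1.82 = 4.26 ft/s.

V₂ = 4.26 ft/s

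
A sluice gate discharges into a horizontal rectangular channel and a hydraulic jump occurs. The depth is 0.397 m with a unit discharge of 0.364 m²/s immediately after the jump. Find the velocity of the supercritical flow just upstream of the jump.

V₂ = q/y₂ = 0.364/0.397 = 0.917 m/s; Fr₂ = V₂/√(g·y₂) = 0.465.
Since the conjugate-depth ratio holds either way, y₁/y₂ = ½[√(1 + 8Fr₂²) − 1] = ½[√2.727 − 1] = 0.326.
y₁ = 0.326 × 0.397 = 0.129 m.
V₁ = q/y₁ = 0.364/0.129 = 2.82 m/s.

V₁ = 2.82 m/s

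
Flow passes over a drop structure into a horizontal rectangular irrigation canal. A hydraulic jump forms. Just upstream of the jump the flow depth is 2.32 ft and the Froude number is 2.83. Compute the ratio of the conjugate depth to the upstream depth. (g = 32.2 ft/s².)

Fr₁ = 2.83 (given).
Sequent-depth ratio: y₂/y₁ = ½[√(1 + 8Fr₁²) − 1] = ½[√65.07 − 1] = 3.53.

y₂/y₁ = 3.53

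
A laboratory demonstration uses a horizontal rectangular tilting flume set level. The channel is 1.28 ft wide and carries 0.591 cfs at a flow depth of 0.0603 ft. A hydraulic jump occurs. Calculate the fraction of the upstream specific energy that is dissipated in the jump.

ΔE/E₁ = 0.530 (53.0%)

q = Q/b = 0.591/1.28 = 0.462 ft²/s; V₁ = q/y₁ = 7.66 ft/s. Fr₁ = V₁/√(g·y₁) = 5.50.
From the momentum equation for a rectangular channel, y₂/y₁ = ½[√(1 + 8Fr₁²) − 1] = ½[√242.6 − 1] = 7.29.
y₂ = 7.29 × 0.0603 = 0.439 ft.
E₁ = y₁ + V₁²/2g = 0.971 ft. ΔE = (y₂ − y₁)³/(4y₁y₂) = 0.514 ft. ΔE/E₁ = 0.514/0.971 = 0.530.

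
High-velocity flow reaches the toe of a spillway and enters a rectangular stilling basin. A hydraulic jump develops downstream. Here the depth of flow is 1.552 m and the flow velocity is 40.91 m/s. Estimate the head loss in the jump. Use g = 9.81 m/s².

Fr₁ = V₁/√(g·y₁) = 40.91/√(9.81×1.552) = 10.48.
Bélanger equation: y₂/y₁ = ½[√(1 + 8Fr₁²) − 1] = ½[√880.40 − 1] = 14.34.
y₂ = 14.34 × 1.552 = 22.25 m.
Head loss: ΔE = (y₂ − y₁)³/(4y₁y₂) = (22.25 − 1.552)³/(4×1.552×22.25) = 8866/138.1 = 64.19 m.

ΔE = 64.19 m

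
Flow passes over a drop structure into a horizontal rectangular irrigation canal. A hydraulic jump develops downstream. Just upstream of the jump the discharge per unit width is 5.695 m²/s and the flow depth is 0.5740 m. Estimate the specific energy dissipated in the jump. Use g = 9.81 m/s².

ΔE = 2.302 m

V₁ = q/y₁ = 5.695/0.5740 = 9.922 m/s. Fr₁ = V₁/√(g·y₁) = 9.922/√(9.81×0.5740) = 4.181.
From the momentum equation for a rectangular channel, y₂/y₁ = ½[√(1 + 8Fr₁²) − 1] = ½[√140.85 − 1] = 5.434.
y₂ = 5.434 × 0.5740 = 3.119 m.
V₂ = q/y₂ = 5.695/3.119 = 1.826 m/s. E₁ = y₁ + V₁²/2g = 5.591 m; E₂ = y₂ + V₂²/2g = 3.289 m. ΔE = E₁ − E₂ = 2.302 m.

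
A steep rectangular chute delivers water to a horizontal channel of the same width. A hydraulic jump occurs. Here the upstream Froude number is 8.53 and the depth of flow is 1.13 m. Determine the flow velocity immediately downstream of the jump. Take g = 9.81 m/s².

V₂ = 2.45 m/s

Fr₁ = 8.53 (given).
From the momentum equation for a rectangular channel, y₂/y₁ = ½[√(1 + 8Fr₁²) − 1] = ½[√583.1 − 1] = 11.6.
y₂ = 11.6 × 1.13 = 13.1 m.
V₁ = Fr₁·√(g·y₁) = 8.53×√(9.81×1.13) = 28.4 m/s; q = V₁·y₁ = 32.1 m²/s.
V₂ = q/y₂ = 32.1/13.1 = 2.45 m/s.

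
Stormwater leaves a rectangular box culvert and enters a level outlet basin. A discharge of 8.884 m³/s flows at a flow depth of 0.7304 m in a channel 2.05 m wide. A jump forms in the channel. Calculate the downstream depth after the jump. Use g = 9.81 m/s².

q = Q/b = 8.884/2.05 = 4.334 m²/s; V₁ = q/y₁ = 5.933 m/s. Fr₁ = V₁/√(g·y₁) = 2.217.
From the momentum equation for a rectangular channel, y₂/y₁ = ½[√(1 + 8Fr₁²) − 1] = ½[√40.305 − 1] = 2.674.
y₂ = 2.674 × 0.7304 = 1.953 m.

y₂ = 1.953 m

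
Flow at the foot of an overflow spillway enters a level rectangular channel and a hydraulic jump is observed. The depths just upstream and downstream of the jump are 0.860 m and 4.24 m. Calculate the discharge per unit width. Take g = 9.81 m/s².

q = 9.55 m²/s

For a rectangular channel the momentum equation gives q² = ½·g·y₁·y₂·(y₁ + y₂) = ½×9.81×0.860×4.24×5.10 = 91.2.
q = √91.2 = 9.55 m²/s.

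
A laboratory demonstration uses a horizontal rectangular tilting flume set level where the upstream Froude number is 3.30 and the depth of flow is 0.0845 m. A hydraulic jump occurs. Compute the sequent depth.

y₂ = 0.354 m

Fr₁ = 3.30 (given).
Bélanger equation: y₂/y₁ = ½[√(1 + 8Fr₁²) − 1] = ½[√88.12 − 1] = 4.19.
y₂ = 4.19 × 0.0845 = 0.354 m.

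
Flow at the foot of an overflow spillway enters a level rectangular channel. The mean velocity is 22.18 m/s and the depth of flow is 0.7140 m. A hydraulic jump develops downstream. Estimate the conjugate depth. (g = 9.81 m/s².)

y₂ = 8.113 m

Fr₁ = V₁/√(g·y₁) = 22.18/√(9.81×0.7140) = 8.381.
Sequent-depth ratio: y₂/y₁ = ½[√(1 + 8Fr₁²) − 1] = ½[√562.88 − 1] = 11.36.
y₂ = 11.36 × 0.7140 = 8.113 m.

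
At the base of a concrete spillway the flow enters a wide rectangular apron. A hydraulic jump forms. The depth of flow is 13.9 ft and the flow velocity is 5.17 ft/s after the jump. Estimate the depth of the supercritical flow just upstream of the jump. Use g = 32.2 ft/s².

Fr₂ = V₂/√(g·y₂) = 5.17/√(32.2×13.9) = 0.244.
The Bélanger relation is symmetric: y₁/y₂ = ½[√(1 + 8Fr₂²) − 1] = ½[√1.478 − 1] = 0.108.
y₁ = 0.108 × 13.9 = 1.50 ft.

y₁ = 1.50 ft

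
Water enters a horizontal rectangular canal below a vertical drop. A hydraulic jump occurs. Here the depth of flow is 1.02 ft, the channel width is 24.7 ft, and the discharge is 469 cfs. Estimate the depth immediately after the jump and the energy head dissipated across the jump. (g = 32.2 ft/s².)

y₂ = 4.20 ft; ΔE = 1.88 ft

q = Q/b = 469/24.7 = 19.0 ft²/s; V₁ = q/y₁ = 18.6 ft/s. Fr₁ = V₁/√(g·y₁) = 3.25.
From the momentum equation for a rectangular channel, y₂/y₁ = ½[√(1 + 8Fr₁²) − 1] = ½[√85.41 − 1] = 4.12.
y₂ = 4.12 × 1.02 = 4.20 ft.
Head loss: ΔE = (y₂ − y₁)³/(4y₁y₂) = (4.20 − 1.02)³/(4×1.02×4.20) = 32.3/17.1 = 1.88 ft.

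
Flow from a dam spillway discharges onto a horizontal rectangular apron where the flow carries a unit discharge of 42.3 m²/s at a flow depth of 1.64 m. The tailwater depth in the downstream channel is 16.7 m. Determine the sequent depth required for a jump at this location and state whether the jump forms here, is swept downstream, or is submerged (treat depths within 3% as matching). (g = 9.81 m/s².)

y₂ = 14.1 m; the jump is submerged

V₁ = q/y₁ = 42.3/1.64 = 25.8 m/s. Fr₁ = V₁/√(g·y₁) = 25.8/√(9.81×1.64) = 6.43.
Sequent-depth ratio: y₂/y₁ = ½[√(1 + 8Fr₁²) − 1] = ½[√331.8 − 1] = 8.61.
y₂ = 8.61 × 1.64 = 14.1 m.
Tailwater y_tw = 16.7 m: y_tw > y₂, so the jump is submerged.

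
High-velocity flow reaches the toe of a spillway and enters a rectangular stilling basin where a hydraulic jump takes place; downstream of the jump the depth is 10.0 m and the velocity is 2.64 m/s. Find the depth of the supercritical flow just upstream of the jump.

y₁ = 1.26 m

Fr₂ = V₂/√(g·y₂) = 2.64/√(9.81×10.0) = 0.267.
Since the conjugate-depth ratio holds either way, y₁/y₂ = ½[√(1 + 8Fr₂²) − 1] = ½[√1.568 − 1] = 0.126.
y₁ = 0.126 × 10.0 = 1.26 m.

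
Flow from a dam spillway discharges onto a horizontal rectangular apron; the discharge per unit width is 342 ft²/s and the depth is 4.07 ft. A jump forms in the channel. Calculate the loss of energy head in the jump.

V₁ = q/y₁ = 342/4.07 = 84.0 ft/s. Fr₁ = V₁/√(g·y₁) = 84.0/√(32.2×4.07) = 7.34.
Conjugate-depth relation: y₂/y₁ = ½[√(1 + 8Fr₁²) − 1] = ½[√432.0 − 1] = 9.89.
y₂ = 9.89 × 4.07 = 40.3 ft.
Head loss: ΔE = (y₂ − y₁)³/(4y₁y₂) = (40.3 − 4.07)³/(4×4.07×40.3) = 47410/655 = 72.3 ft.

ΔE = 72.3 ft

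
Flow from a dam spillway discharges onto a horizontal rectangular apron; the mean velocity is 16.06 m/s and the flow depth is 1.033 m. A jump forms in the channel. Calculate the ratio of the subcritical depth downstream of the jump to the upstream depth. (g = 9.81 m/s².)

Fr₁ = V₁/√(g·y₁) = 16.06/√(9.81×1.033) = 5.045.
Bélanger equation: y₂/y₁ = ½[√(1 + 8Fr₁²) − 1] = ½[√204.62 − 1] = 6.652.

y₂/y₁ = 6.652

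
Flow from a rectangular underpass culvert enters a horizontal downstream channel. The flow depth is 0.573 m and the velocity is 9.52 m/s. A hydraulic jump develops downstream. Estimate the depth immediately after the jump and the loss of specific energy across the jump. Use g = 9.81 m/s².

y₂ = 2.98 m; ΔE = 2.04 m

Fr₁ = V₁/√(g·y₁) = 9.52/√(9.81×0.573) = 4.02.
From the momentum equation for a rectangular channel, y₂/y₁ = ½[√(1 + 8Fr₁²) − 1] = ½[√130.0 − 1] = 5.20.
y₂ = 5.20 × 0.573 = 2.98 m.
Head loss: ΔE = (y₂ − y₁)³/(4y₁y₂) = (2.98 − 0.573)³/(4×0.573×2.98) = 13.9/6.83 = 2.04 m.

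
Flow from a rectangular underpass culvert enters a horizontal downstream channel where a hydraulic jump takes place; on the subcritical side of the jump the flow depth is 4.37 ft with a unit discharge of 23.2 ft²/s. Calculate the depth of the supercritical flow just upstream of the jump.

V₂ = q/y₂ = 23.2/4.37 = 5.31 ft/s; Fr₂ = V₂/√(g·y₂) = 0.448.
The Bélanger relation is symmetric: y₁/y₂ = ½[√(1 + 8Fr₂²) − 1] = ½[√2.602 − 1] = 0.307.
y₁ = 0.307 × 4.37 = 1.34 ft.

y₁ = 1.34 ft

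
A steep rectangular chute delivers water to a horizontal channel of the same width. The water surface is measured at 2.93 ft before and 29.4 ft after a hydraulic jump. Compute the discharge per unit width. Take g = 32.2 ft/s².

For a rectangular channel the momentum equation gives q² = ½·g·y₁·y₂·(y₁ + y₂) = ½×32.2×2.93×29.4×32.3 = 44838.
q = √44838 = 212 ft²/s.

q = 212 ft²/s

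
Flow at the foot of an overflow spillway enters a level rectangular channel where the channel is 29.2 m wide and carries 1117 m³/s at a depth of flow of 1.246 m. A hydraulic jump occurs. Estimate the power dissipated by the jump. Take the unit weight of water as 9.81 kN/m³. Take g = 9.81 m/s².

q = Q/b = 1117/29.2 = 38.25 m²/s; V₁ = q/y₁ = 30.70 m/s. Fr₁ = V₁/√(g·y₁) = 8.781.
From the momentum equation for a rectangular channel, y₂/y₁ = ½[√(1 + 8Fr₁²) − 1] = ½[√617.89 − 1] = 11.93.
y₂ = 11.93 × 1.246 = 14.86 m.
V₂ = q/y₂ = 38.25/14.86 = 2.574 m/s. E₁ = y₁ + V₁²/2g = 49.29 m; E₂ = y₂ + V₂²/2g = 15.20 m. ΔE = E₁ − E₂ = 34.09 m.
P = γ·Q·ΔE = 9.81 × 1117 × 34.09 = 373501 kW.

P = 373501 kW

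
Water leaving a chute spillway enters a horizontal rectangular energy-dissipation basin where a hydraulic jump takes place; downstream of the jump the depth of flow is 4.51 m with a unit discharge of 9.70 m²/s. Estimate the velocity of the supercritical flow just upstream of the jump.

V₂ = q/y₂ = 9.70/4.51 = 2.15 m/s; Fr₂ = V₂/√(g·y₂) = 0.323.
Applying the sequent-depth relation in reverse, y₁/y₂ = ½[√(1 + 8Fr₂²) − 1] = ½[√1.836 − 1] = 0.178.
y₁ = 0.178 × 4.51 = 0.801 m.
V₁ = q/y₁ = 9.70/0.801 = 12.1 m/s.

V₁ = 12.1 m/s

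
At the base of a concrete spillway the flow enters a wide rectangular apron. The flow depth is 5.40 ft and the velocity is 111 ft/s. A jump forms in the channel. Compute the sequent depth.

Fr₁ = V₁/√(g·y₁) = 111/√(32.2×5.40) = 8.42.
Conjugate-depth relation: y₂/y₁ = ½[√(1 + 8Fr₁²) − 1] = ½[√567.9 − 1] = 11.4.
y₂ = 11.4 × 5.40 = 61.6 ft.

y₂ = 61.6 ft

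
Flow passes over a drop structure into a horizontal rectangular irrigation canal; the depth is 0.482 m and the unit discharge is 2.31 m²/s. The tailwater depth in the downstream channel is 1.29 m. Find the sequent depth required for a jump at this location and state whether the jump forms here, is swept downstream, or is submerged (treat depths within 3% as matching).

V₁ = q/y₁ = 2.31/0.482 = 4.79 m/s. Fr₁ = V₁/√(g·y₁) = 4.79/√(9.81×0.482) = 2.20.
Conjugate-depth relation: y₂/y₁ = ½[√(1 + 8Fr₁²) − 1] = ½[√39.86 − 1] = 2.66.
y₂ = 2.66 × 0.482 = 1.28 m.
Tailwater y_tw = 1.29 m: y_tw ≈ y₂, so the jump forms here.

y₂ = 1.28 m; the jump forms here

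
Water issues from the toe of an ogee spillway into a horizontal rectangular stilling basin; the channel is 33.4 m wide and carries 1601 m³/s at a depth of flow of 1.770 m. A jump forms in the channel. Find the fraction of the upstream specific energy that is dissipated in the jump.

ΔE/E₁ = 0.594 (59.4%)

q = Q/b = 1601/33.4 = 47.93 m²/s; V₁ = q/y₁ = 27.08 m/s. Fr₁ = V₁/√(g·y₁) = 6.499.
From the momentum equation for a rectangular channel, y₂/y₁ = ½[√(1 + 8Fr₁²) − 1] = ½[√338.90 − 1] = 8.705.
y₂ = 8.705 × 1.770 = 15.41 m.
E₁ = y₁ + V₁²/2g = 39.15 m. ΔE = (y₂ − y₁)³/(4y₁y₂) = 23.25 m. ΔE/E₁ = 23.25/39.15 = 0.594.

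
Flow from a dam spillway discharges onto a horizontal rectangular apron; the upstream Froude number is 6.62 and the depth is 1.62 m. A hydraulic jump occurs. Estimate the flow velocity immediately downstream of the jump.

Fr₁ = 6.62 (given).
From the momentum equation for a rectangular channel, y₂/y₁ = ½[√(1 + 8Fr₁²) − 1] = ½[√351.6 − 1] = 8.88.
y₂ = 8.88 × 1.62 = 14.4 m.
V₁ = Fr₁·√(g·y₁) = 6.62×√(9.81×1.62) = 26.4 m/s; q = V₁·y₁ = 42.8 m²/s.
V₂ = q/y₂ = 42.8/14.4 = 2.97 m/s.

V₂ = 2.97 m/s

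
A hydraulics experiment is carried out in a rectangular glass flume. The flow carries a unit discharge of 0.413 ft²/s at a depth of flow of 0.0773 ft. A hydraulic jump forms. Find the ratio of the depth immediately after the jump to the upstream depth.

y₂/y₁ = 4.32

V₁ = q/y₁ = 0.413/0.0773 = 5.34 ft/s. Fr₁ = V₁/√(g·y₁) = 5.34/√(32.2×0.0773) = 3.39.
Conjugate-depth relation: y₂/y₁ = ½[√(1 + 8Fr₁²) − 1] = ½[√92.75 − 1] = 4.32.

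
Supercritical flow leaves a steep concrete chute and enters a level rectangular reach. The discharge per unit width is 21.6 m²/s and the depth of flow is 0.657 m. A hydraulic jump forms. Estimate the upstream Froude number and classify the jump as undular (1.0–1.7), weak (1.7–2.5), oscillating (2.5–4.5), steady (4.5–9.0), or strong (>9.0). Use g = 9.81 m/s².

V₁ = q/y₁ = 21.6/0.657 = 32.9 m/s. Fr₁ = V₁/√(g·y₁) = 32.9/√(9.81×0.657) = 13.0.
Fr₁ = 13.0 lies in the strong range.

Fr₁ = 13.0; strong jump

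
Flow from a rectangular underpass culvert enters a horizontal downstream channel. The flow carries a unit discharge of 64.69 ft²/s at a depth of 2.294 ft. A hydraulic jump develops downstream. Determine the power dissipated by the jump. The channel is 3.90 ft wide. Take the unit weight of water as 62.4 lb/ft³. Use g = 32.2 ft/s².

P = 125.1 hp

V₁ = q/y₁ = 64.69/2.294 = 28.20 ft/s. Fr₁ = V₁/√(g·y₁) = 28.20/√(32.2×2.294) = 3.281.
Bélanger equation: y₂/y₁ = ½[√(1 + 8Fr₁²) − 1] = ½[√87.125 − 1] = 4.167.
y₂ = 4.167 × 2.294 = 9.559 ft.
Head loss: ΔE = (y₂ − y₁)³/(4y₁y₂) = (9.559 − 2.294)³/(4×2.294×9.559) = 383.5/87.71 = 4.372 ft.
Q = q·b = 64.69 × 3.90 = 252.3 cfs. P = γ·Q·ΔE/550 = 62.4 × 252.3 × 4.372 / 550 = 125.1 hp.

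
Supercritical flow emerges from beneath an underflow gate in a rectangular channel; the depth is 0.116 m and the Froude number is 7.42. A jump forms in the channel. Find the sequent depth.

Fr₁ = 7.42 (given).
From the momentum equation for a rectangular channel, y₂/y₁ = ½[√(1 + 8Fr₁²) − 1] = ½[√441.5 − 1] = 10.0.
y₂ = 10.0 × 0.116 = 1.16 m.

y₂ = 1.16 m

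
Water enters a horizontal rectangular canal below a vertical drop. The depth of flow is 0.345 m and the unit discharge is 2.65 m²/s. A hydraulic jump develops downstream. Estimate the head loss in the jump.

ΔE = 1.38 m

V₁ = q/y₁ = 2.65/0.345 = 7.68 m/s. Fr₁ = V₁/√(g·y₁) = 7.68/√(9.81×0.345) = 4.18.
Conjugate-depth relation: y₂/y₁ = ½[√(1 + 8Fr₁²) − 1] = ½[√140.5 − 1] = 5.43.
y₂ = 5.43 × 0.345 = 1.87 m.
Head loss: ΔE = (y₂ − y₁)³/(4y₁y₂) = (1.87 − 0.345)³/(4×0.345×1.87) = 3.56/2.58 = 1.38 m.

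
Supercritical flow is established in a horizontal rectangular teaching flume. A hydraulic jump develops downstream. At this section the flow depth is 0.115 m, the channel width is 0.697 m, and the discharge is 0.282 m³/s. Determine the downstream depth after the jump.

q = Q/b = 0.282/0.697 = 0.405 m²/s; V₁ = q/y₁ = 3.52 m/s. Fr₁ = V₁/√(g·y₁) = 3.31.
From the momentum equation for a rectangular channel, y₂/y₁ = ½[√(1 + 8Fr₁²) − 1] = ½[√88.77 − 1] = 4.21.
y₂ = 4.21 × 0.115 = 0.484 m.

y₂ = 0.484 m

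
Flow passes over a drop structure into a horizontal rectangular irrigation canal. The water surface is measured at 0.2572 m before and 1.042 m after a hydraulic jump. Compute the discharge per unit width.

For a rectangular channel the momentum equation gives q² = ½·g·y₁·y₂·(y₁ + y₂) = ½×9.81×0.2572×1.042×1.299 = 1.708.
q = √1.708 = 1.307 m²/s.

q = 1.307 m²/s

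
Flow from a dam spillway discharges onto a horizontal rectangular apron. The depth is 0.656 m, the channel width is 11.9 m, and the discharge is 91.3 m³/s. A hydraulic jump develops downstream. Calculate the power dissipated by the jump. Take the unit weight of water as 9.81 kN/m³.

q = Q/b = 91.3/11.9 = 7.67 m²/s; V₁ = q/y₁ = 11.7 m/s. Fr₁ = V₁/√(g·y₁) = 4.61.
Bélanger equation: y₂/y₁ = ½[√(1 + 8Fr₁²) − 1] = ½[√171.0 − 1] = 6.04.
y₂ = 6.04 × 0.656 = 3.96 m.
Head loss: ΔE = (y₂ − y₁)³/(4y₁y₂) = (3.96 − 0.656)³/(4×0.656×3.96) = 36.1/10.4 = 3.47 m.
P = γ·Q·ΔE = 9.81 × 91.3 × 3.47 = 3112 kW.

P = 3112 kW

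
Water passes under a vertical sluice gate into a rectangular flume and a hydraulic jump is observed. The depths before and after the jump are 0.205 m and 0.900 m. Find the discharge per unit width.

q = 1.000 m²/s

For a rectangular channel the momentum equation gives q² = ½·g·y₁·y₂·(y₁ + y₂) = ½×9.81×0.205×0.900×1.10 = 1.000.
q = √1.000 = 1.000 m²/s.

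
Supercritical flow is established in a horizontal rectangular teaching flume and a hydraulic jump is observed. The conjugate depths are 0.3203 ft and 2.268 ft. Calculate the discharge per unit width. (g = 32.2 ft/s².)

q = 5.502 ft²/s

For a rectangular channel the momentum equation gives q² = ½·g·y₁·y₂·(y₁ + y₂) = ½×32.2×0.3203×2.268×2.588 = 30.27.
q = √30.27 = 5.502 ft²/s.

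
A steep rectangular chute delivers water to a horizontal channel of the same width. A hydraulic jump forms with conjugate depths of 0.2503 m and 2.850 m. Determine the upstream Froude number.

Fr₁ = 8.397

For a rectangular channel the momentum equation gives q² = ½·g·y₁·y₂·(y₁ + y₂) = ½×9.81×0.2503×2.850×3.100 = 10.85.
q = √10.85 = 3.294 m²/s.
V₁ = q/y₁ = 13.16 m/s; Fr₁ = V₁/√(g·y₁) = 8.397.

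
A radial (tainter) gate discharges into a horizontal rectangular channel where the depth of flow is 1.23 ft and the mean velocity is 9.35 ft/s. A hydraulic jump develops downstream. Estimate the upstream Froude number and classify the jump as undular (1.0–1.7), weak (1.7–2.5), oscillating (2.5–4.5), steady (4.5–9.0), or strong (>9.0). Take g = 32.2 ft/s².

Fr₁ = 1.49; undular jump

Fr₁ = V₁/√(g·y₁) = 9.35/√(32.2×1.23) = 1.49.
Fr₁ = 1.49 lies in the undular range.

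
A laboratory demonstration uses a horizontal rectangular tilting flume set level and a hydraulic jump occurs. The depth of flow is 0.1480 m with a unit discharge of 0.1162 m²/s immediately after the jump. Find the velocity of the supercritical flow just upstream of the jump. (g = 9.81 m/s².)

V₁ = 1.432 m/s

V₂ = q/y₂ = 0.1162/0.1480 = 0.7851 m/s; Fr₂ = V₂/√(g·y₂) = 0.6516.
The Bélanger relation is symmetric: y₁/y₂ = ½[√(1 + 8Fr₂²) − 1] = ½[√4.3966 − 1] = 0.5484.
y₁ = 0.5484 × 0.1480 = 0.08116 m.
V₁ = q/y₁ = 0.1162/0.08116 = 1.432 m/s.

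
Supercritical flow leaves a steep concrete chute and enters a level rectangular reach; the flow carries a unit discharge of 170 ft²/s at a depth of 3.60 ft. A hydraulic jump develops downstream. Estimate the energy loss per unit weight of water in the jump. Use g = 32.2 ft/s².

ΔE = 16.6 ft

V₁ = q/y₁ = 170/3.60 = 47.2 ft/s. Fr₁ = V₁/√(g·y₁) = 47.2/√(32.2×3.60) = 4.39.
Sequent-depth ratio: y₂/y₁ = ½[√(1 + 8Fr₁²) − 1] = ½[√154.9 − 1] = 5.72.
y₂ = 5.72 × 3.60 = 20.6 ft.
Head loss: ΔE = (y₂ − y₁)³/(4y₁y₂) = (20.6 − 3.60)³/(4×3.60×20.6) = 4915/297 = 16.6 ft.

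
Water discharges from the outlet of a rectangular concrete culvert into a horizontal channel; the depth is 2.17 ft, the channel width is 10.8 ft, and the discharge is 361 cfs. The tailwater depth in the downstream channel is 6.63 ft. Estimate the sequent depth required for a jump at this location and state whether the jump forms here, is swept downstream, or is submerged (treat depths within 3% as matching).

y₂ = 4.67 ft; the jump is submerged

q = Q/b = 361/10.8 = 33.4 ft²/s; V₁ = q/y₁ = 15.4 ft/s. Fr₁ = V₁/√(g·y₁) = 1.84.
Conjugate-depth relation: y₂/y₁ = ½[√(1 + 8Fr₁²) − 1] = ½[√28.17 − 1] = 2.15.
y₂ = 2.15 × 2.17 = 4.67 ft.
Tailwater y_tw = 6.63 ft: y_tw > y₂, so the jump is submerged.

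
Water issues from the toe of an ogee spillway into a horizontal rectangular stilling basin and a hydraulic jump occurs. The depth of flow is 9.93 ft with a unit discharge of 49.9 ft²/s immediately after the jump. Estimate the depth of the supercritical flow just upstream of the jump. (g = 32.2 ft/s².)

V₂ = q/y₂ = 49.9/9.93 = 5.03 ft/s; Fr₂ = V₂/√(g·y₂) = 0.281.
Applying the sequent-depth relation in reverse, y₁/y₂ = ½[√(1 + 8Fr₂²) − 1] = ½[√1.632 − 1] = 0.139.
y₁ = 0.139 × 9.93 = 1.38 ft.

y₁ = 1.38 ft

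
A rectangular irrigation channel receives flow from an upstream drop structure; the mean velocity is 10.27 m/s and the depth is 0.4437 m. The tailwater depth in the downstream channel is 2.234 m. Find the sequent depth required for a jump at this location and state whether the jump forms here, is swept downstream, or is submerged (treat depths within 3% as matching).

y₂ = 2.875 m; the jump is swept downstream

Fr₁ = V₁/√(g·y₁) = 10.27/√(9.81×0.4437) = 4.923.
Sequent-depth ratio: y₂/y₁ = ½[√(1 + 8Fr₁²) − 1] = ½[√194.85 − 1] = 6.479.
y₂ = 6.479 × 0.4437 = 2.875 m.
Tailwater y_tw = 2.234 m: y_tw < y₂, so the jump is swept downstream.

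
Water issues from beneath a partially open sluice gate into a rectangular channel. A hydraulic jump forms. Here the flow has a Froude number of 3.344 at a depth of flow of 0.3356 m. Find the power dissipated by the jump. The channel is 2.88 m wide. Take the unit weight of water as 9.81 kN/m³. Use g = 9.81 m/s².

Fr₁ = 3.344 (given).
Conjugate-depth relation: y₂/y₁ = ½[√(1 + 8Fr₁²) − 1] = ½[√90.459 − 1] = 4.255.
y₂ = 4.255 × 0.3356 = 1.428 m.
V₁ = Fr₁·√(g·y₁) = 3.344×√(9.81×0.3356) = 6.068 m/s; q = V₁·y₁ = 2.036 m²/s. V₂ = q/y₂ = 2.036/1.428 = 1.426 m/s. E₁ = y₁ + V₁²/2g = 2.212 m; E₂ = y₂ + V₂²/2g = 1.532 m. ΔE = E₁ − E₂ = 0.6802 m.
Q = q·b = 2.036 × 2.88 = 5.864 m³/s. P = γ·Q·ΔE = 9.81 × 5.864 × 0.6802 = 39.13 kW.

P = 39.13 kW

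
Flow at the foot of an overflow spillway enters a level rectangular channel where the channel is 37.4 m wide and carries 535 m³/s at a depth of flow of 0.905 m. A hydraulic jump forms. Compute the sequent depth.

y₂ = 6.35 m

q = Q/b = 535/37.4 = 14.3 m²/s; V₁ = q/y₁ = 15.8 m/s. Fr₁ = V₁/√(g·y₁) = 5.30.
By Bélanger, y₂/y₁ = ½[√(1 + 8Fr₁²) − 1] = ½[√226.1 − 1] = 7.02.
y₂ = 7.02 × 0.905 = 6.35 m.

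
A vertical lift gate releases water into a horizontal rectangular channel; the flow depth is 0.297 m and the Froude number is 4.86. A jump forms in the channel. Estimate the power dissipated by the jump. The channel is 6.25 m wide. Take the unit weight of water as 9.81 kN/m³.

Fr₁ = 4.86 (given).
Conjugate-depth relation: y₂/y₁ = ½[√(1 + 8Fr₁²) − 1] = ½[√190.0 − 1] = 6.39.
y₂ = 6.39 × 0.297 = 1.90 m.
V₁ = Fr₁·√(g·y₁) = 4.86×√(9.81×0.297) = 8.30 m/s; q = V₁·y₁ = 2.46 m²/s. V₂ = q/y₂ = 2.46/1.90 = 1.30 m/s. E₁ = y₁ + V₁²/2g = 3.80 m; E₂ = y₂ + V₂²/2g = 1.98 m. ΔE = E₁ − E₂ = 1.82 m.
Q = q·b = 2.46 × 6.25 = 15.4 m³/s. P = γ·Q·ΔE = 9.81 × 15.4 × 1.82 = 275 kW.

P = 275 kW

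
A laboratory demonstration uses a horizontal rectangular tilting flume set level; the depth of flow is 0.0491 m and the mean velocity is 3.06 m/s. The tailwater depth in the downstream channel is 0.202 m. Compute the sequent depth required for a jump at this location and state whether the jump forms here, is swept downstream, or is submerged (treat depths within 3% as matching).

y₂ = 0.283 m; the jump is swept downstream

Fr₁ = V₁/√(g·y₁) = 3.06/√(9.81×0.0491) = 4.41.
Bélanger equation: y₂/y₁ = ½[√(1 + 8Fr₁²) − 1] = ½[√156.5 − 1] = 5.76.
y₂ = 5.76 × 0.0491 = 0.283 m.
Tailwater y_tw = 0.202 m: y_tw < y₂, so the jump is swept downstream.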